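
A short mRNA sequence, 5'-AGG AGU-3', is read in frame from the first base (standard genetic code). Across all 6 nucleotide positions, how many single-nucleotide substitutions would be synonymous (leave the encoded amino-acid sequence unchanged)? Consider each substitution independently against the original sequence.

Codon 1 (AGG, Arg): 2 synonymous substitutions.
Codon 2 (AGU, Ser): 1 synonymous substitution.
Total: 2 + 1 = 3.

3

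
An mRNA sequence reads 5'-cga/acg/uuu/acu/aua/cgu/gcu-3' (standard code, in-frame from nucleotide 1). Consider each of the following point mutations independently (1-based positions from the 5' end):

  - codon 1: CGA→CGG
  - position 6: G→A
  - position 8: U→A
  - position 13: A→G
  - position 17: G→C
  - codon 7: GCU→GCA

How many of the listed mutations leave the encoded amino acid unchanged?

Codon 1: CGA (Arg) → CGG (Arg) — synonymous.
Codon 2: ACG (Thr) → ACA (Thr) — synonymous.
Codon 3: UUU (Phe) → UAU (Tyr) — missense.
Codon 5: AUA (Ile) → GUA (Val) — missense.
Codon 6: CGU (Arg) → CCU (Pro) — missense.
Codon 7: GCU (Ala) → GCA (Ala) — synonymous.
Synonymous: 3 of 6.

3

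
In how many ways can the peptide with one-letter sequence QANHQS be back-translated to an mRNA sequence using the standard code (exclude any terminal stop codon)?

Gln: 2 codons.
Ala: 4 codons.
Asn: 2 codons.
His: 2 codons.
Gln: 2 codons.
Ser: 6 codons.
2 × 4 × 2 × 2 × 2 × 6 = 384.

384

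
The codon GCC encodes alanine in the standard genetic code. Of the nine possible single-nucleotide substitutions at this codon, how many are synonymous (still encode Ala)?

Position 1: none → 0 synonymous.
Position 2: none → 0 synonymous.
Position 3: GCU, GCA, GCG → 3 synonymous.
Total: 0 + 0 + 3 = 3.

3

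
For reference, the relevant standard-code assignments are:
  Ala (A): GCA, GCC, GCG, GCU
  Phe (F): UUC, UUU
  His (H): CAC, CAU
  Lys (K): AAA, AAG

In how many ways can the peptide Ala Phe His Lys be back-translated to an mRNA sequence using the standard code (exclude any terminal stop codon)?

32

Ala: 4 codons.
Phe: 2 codons.
His: 2 codons.
Lys: 2 codons.
4 × 2 × 2 × 2 = 32.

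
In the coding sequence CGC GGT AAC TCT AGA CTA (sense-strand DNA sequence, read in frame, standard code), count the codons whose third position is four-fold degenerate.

Codon 1 CGC (Arg): third position 4-fold.
Codon 2 GGT (Gly): third position 4-fold.
Codon 3 AAC (Asn): third position 2-fold.
Codon 4 TCT (Ser): third position 4-fold.
Codon 5 AGA (Arg): third position 2-fold.
Codon 6 CTA (Leu): third position 4-fold.
Four-fold degenerate third positions: 4.

4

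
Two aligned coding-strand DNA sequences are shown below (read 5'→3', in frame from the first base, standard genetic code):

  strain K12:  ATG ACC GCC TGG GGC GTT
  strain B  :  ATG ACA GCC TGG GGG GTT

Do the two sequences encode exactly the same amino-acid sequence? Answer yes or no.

Codon 1: ATG Met / ATG Met — identical.
Codon 2: ACC Thr / ACA Thr — synonymous.
Codon 3: GCC Ala / GCC Ala — identical.
Codon 4: TGG Trp / TGG Trp — identical.
Codon 5: GGC Gly / GGG Gly — synonymous.
Codon 6: GTT Val / GTT Val — identical.
Nonsynonymous differences: 0 → same protein.

yes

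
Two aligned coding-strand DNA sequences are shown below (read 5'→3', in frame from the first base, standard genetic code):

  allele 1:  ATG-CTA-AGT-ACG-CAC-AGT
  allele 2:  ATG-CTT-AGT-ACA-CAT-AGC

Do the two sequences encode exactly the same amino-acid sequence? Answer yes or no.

Codon 1: ATG Met / ATG Met — identical.
Codon 2: CTA Leu / CTT Leu — synonymous.
Codon 3: AGT Ser / AGT Ser — identical.
Codon 4: ACG Thr / ACA Thr — synonymous.
Codon 5: CAC His / CAT His — synonymous.
Codon 6: AGT Ser / AGC Ser — synonymous.
Nonsynonymous differences: 0 → same protein.

yes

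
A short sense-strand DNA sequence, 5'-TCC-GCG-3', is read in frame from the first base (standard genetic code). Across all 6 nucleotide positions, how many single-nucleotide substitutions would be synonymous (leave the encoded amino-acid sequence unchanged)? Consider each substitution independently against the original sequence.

Codon 1 (TCC, Ser): 3 synonymous substitutions.
Codon 2 (GCG, Ala): 3 synonymous substitutions.
Total: 3 + 3 = 6.

6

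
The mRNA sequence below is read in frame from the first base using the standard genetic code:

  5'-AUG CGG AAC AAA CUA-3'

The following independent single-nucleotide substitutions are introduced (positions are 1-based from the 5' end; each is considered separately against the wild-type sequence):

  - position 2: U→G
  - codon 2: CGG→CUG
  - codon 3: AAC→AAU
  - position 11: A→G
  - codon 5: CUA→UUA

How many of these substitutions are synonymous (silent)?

Codon 1: AUG (Met) → AGG (Arg) — missense.
Codon 2: CGG (Arg) → CUG (Leu) — missense.
Codon 3: AAC (Asn) → AAU (Asn) — synonymous.
Codon 4: AAA (Lys) → AGA (Arg) — missense.
Codon 5: CUA (Leu) → UUA (Leu) — synonymous.
Synonymous: 2 of 5.

2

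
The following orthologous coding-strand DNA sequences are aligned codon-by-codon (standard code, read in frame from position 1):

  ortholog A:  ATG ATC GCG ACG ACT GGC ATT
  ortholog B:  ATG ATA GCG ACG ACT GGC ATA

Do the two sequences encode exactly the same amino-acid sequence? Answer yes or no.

Codon 1: ATG Met / ATG Met — identical.
Codon 2: ATC Ile / ATA Ile — synonymous.
Codon 3: GCG Ala / GCG Ala — identical.
Codon 4: ACG Thr / ACG Thr — identical.
Codon 5: ACT Thr / ACT Thr — identical.
Codon 6: GGC Gly / GGC Gly — identical.
Codon 7: ATT Ile / ATA Ile — synonymous.
Nonsynonymous differences: 0 → same protein.

yes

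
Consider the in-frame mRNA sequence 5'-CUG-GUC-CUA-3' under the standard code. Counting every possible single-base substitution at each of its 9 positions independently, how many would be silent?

11

Codon 1 (CUG, Leu): 4 synonymous substitutions.
Codon 2 (GUC, Val): 3 synonymous substitutions.
Codon 3 (CUA, Leu): 4 synonymous substitutions.
Total: 4 + 3 + 4 = 11.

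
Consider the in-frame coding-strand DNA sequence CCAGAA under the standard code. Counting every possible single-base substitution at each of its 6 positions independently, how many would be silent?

Codon 1 (CCA, Pro): 3 synonymous substitutions.
Codon 2 (GAA, Glu): 1 synonymous substitution.
Total: 3 + 1 = 4.

4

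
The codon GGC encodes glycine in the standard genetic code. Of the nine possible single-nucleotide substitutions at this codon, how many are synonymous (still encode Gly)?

Position 1: none → 0 synonymous.
Position 2: none → 0 synonymous.
Position 3: GGU, GGA, GGG → 3 synonymous.
Total: 0 + 0 + 3 = 3.

3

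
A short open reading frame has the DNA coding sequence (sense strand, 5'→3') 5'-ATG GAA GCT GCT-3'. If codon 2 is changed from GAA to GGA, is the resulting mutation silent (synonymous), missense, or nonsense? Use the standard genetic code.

Position 5 falls in codon 2: GAA → Glu.
After the substitution the codon is GGA → Gly.
Glu ≠ Gly, so this is a missense mutation.

missense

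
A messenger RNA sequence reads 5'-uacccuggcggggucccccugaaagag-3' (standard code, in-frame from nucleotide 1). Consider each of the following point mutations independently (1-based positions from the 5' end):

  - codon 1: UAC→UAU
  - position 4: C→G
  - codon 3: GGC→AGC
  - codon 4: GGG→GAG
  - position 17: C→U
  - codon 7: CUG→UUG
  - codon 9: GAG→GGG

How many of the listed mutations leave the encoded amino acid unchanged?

Codon 1: UAC (Tyr) → UAU (Tyr) — synonymous.
Codon 2: CCU (Pro) → GCU (Ala) — missense.
Codon 3: GGC (Gly) → AGC (Ser) — missense.
Codon 4: GGG (Gly) → GAG (Glu) — missense.
Codon 6: CCC (Pro) → CUC (Leu) — missense.
Codon 7: CUG (Leu) → UUG (Leu) — synonymous.
Codon 9: GAG (Glu) → GGG (Gly) — missense.
Synonymous: 2 of 7.

2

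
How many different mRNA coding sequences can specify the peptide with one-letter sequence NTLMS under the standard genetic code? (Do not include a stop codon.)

288

Asn: 2 codons.
Thr: 4 codons.
Leu: 6 codons.
Met: 1 codon.
Ser: 6 codons.
2 × 4 × 6 × 1 × 6 = 288.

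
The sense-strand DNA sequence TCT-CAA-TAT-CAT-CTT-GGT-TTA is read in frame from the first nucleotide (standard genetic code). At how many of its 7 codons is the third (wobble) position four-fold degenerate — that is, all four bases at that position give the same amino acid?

3

Codon 1 TCT (Ser): third position 4-fold.
Codon 2 CAA (Gln): third position 2-fold.
Codon 3 TAT (Tyr): third position 2-fold.
Codon 4 CAT (His): third position 2-fold.
Codon 5 CTT (Leu): third position 4-fold.
Codon 6 GGT (Gly): third position 4-fold.
Codon 7 TTA (Leu): third position 2-fold.
Four-fold degenerate third positions: 3.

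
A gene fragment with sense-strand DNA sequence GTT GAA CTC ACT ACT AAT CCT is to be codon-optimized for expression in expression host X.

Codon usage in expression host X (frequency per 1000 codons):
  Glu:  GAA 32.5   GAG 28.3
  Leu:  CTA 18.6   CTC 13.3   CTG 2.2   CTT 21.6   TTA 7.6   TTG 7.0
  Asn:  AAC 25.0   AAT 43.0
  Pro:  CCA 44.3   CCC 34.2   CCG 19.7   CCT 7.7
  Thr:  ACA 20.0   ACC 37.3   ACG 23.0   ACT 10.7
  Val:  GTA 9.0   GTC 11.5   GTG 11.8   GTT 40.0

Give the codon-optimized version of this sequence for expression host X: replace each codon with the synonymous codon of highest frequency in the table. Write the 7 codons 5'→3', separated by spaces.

GTT GAA CTT ACC ACC AAT CCA

Codon 1 (Val): best is GTT at 40.0.
Codon 2 (Glu): best is GAA at 32.5.
Codon 3 (Leu): best is CTT at 21.6.
Codon 4 (Thr): best is ACC at 37.3.
Codon 5 (Thr): best is ACC at 37.3.
Codon 6 (Asn): best is AAT at 43.0.
Codon 7 (Pro): best is CCA at 44.3.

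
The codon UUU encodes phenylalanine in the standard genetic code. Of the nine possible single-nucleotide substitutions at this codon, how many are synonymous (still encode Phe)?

1

Position 1: none → 0 synonymous.
Position 2: none → 0 synonymous.
Position 3: UUC → 1 synonymous.
Total: 0 + 0 + 1 = 1.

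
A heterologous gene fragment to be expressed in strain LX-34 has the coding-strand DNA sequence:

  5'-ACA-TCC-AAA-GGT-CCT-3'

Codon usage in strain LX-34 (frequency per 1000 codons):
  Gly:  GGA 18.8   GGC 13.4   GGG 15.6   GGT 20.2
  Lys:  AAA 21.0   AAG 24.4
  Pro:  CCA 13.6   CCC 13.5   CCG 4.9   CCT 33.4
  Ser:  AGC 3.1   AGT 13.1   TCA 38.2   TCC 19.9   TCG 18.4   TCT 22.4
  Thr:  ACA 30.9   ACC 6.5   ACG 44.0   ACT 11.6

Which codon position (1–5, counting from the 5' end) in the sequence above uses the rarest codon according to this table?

Codon 1 ACA (Thr): 30.9 per 1000.
Codon 2 TCC (Ser): 19.9 per 1000.
Codon 3 AAA (Lys): 21.0 per 1000.
Codon 4 GGT (Gly): 20.2 per 1000.
Codon 5 CCT (Pro): 33.4 per 1000.
Lowest frequency is 19.9 at codon 2.

2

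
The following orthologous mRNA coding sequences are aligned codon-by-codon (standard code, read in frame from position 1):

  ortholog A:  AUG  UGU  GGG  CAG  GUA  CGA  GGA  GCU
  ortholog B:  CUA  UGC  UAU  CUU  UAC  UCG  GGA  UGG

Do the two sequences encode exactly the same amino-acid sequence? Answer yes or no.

Codon 1: AUG Met / CUA Leu — nonsynonymous.
Codon 2: UGU Cys / UGC Cys — synonymous.
Codon 3: GGG Gly / UAU Tyr — nonsynonymous.
Codon 4: CAG Gln / CUU Leu — nonsynonymous.
Codon 5: GUA Val / UAC Tyr — nonsynonymous.
Codon 6: CGA Arg / UCG Ser — nonsynonymous.
Codon 7: GGA Gly / GGA Gly — identical.
Codon 8: GCU Ala / UGG Trp — nonsynonymous.
Nonsynonymous differences: 6 → different protein.

no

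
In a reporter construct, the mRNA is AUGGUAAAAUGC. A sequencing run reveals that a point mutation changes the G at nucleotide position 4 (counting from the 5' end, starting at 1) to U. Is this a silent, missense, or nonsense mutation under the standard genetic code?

Position 4 falls in codon 2: GUA → Val.
After the substitution the codon is UUA → Leu.
Val ≠ Leu, so this is a missense mutation.

missense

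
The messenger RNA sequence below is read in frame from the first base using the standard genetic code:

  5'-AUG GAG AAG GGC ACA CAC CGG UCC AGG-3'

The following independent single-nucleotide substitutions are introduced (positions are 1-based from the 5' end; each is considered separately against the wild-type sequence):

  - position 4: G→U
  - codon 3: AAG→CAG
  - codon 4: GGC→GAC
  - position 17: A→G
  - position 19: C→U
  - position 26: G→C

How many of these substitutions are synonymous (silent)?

Codon 2: GAG (Glu) → UAG (Stop) — nonsense.
Codon 3: AAG (Lys) → CAG (Gln) — missense.
Codon 4: GGC (Gly) → GAC (Asp) — missense.
Codon 6: CAC (His) → CGC (Arg) — missense.
Codon 7: CGG (Arg) → UGG (Trp) — missense.
Codon 9: AGG (Arg) → ACG (Thr) — missense.
Synonymous: 0 of 6.

0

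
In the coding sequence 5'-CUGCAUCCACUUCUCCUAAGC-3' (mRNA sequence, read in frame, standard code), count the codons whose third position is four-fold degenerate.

5

Codon 1 CUG (Leu): third position 4-fold.
Codon 2 CAU (His): third position 2-fold.
Codon 3 CCA (Pro): third position 4-fold.
Codon 4 CUU (Leu): third position 4-fold.
Codon 5 CUC (Leu): third position 4-fold.
Codon 6 CUA (Leu): third position 4-fold.
Codon 7 AGC (Ser): third position 2-fold.
Four-fold degenerate third positions: 5.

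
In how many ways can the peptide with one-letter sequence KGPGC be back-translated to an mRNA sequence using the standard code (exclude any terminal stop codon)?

256

Lys: 2 codons.
Gly: 4 codons.
Pro: 4 codons.
Gly: 4 codons.
Cys: 2 codons.
2 × 4 × 4 × 4 × 2 = 256.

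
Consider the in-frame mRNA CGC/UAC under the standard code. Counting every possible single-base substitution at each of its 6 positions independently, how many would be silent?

4

Codon 1 (CGC, Arg): 3 synonymous substitutions.
Codon 2 (UAC, Tyr): 1 synonymous substitution.
Total: 3 + 1 = 4.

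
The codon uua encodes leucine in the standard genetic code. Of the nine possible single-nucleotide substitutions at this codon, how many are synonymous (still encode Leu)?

Position 1: CUA → 1 synonymous.
Position 2: none → 0 synonymous.
Position 3: UUG → 1 synonymous.
Total: 1 + 0 + 1 = 2.

2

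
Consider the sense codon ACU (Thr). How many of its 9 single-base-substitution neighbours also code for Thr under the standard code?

Position 1: none → 0 synonymous.
Position 2: none → 0 synonymous.
Position 3: ACC, ACA, ACG → 3 synonymous.
Total: 0 + 0 + 3 = 3.

3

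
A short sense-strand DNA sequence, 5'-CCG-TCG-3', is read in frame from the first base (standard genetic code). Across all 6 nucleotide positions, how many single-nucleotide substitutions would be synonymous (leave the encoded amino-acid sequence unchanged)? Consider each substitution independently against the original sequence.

6

Codon 1 (CCG, Pro): 3 synonymous substitutions.
Codon 2 (TCG, Ser): 3 synonymous substitutions.
Total: 3 + 3 = 6.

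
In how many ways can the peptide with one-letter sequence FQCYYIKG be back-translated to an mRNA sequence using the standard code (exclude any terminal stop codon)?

768

Phe: 2 codons.
Gln: 2 codons.
Cys: 2 codons.
Tyr: 2 codons.
Tyr: 2 codons.
Ile: 3 codons.
Lys: 2 codons.
Gly: 4 codons.
2 × 2 × 2 × 2 × 2 × 3 × 2 × 4 = 768.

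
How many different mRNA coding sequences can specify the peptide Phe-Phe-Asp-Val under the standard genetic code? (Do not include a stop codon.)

32

Phe: 2 codons.
Phe: 2 codons.
Asp: 2 codons.
Val: 4 codons.
2 × 2 × 2 × 4 = 32.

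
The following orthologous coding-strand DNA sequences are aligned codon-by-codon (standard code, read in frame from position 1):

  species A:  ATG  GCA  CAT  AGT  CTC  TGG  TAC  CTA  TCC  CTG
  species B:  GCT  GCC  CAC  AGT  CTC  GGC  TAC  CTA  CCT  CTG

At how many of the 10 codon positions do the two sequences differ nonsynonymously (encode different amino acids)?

3

Codon 1: ATG Met / GCT Ala — nonsynonymous.
Codon 2: GCA Ala / GCC Ala — synonymous.
Codon 3: CAT His / CAC His — synonymous.
Codon 4: AGT Ser / AGT Ser — identical.
Codon 5: CTC Leu / CTC Leu — identical.
Codon 6: TGG Trp / GGC Gly — nonsynonymous.
Codon 7: TAC Tyr / TAC Tyr — identical.
Codon 8: CTA Leu / CTA Leu — identical.
Codon 9: TCC Ser / CCT Pro — nonsynonymous.
Codon 10: CTG Leu / CTG Leu — identical.
Nonsynonymous differences: 3.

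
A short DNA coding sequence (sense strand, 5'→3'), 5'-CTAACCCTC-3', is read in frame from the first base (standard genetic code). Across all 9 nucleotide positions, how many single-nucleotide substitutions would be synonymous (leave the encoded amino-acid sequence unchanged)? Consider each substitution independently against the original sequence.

10

Codon 1 (CTA, Leu): 4 synonymous substitutions.
Codon 2 (ACC, Thr): 3 synonymous substitutions.
Codon 3 (CTC, Leu): 3 synonymous substitutions.
Total: 4 + 3 + 3 = 10.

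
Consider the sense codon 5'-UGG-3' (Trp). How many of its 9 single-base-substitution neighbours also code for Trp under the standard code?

0

Position 1: none → 0 synonymous.
Position 2: none → 0 synonymous.
Position 3: none → 0 synonymous.
Total: 0 + 0 + 0 = 0.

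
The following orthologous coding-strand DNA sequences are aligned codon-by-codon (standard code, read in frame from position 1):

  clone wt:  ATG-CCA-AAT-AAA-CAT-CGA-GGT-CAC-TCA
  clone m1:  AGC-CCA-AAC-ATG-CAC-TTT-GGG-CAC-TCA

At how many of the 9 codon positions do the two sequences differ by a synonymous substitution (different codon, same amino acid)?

3

Codon 1: ATG Met / AGC Ser — nonsynonymous.
Codon 2: CCA Pro / CCA Pro — identical.
Codon 3: AAT Asn / AAC Asn — synonymous.
Codon 4: AAA Lys / ATG Met — nonsynonymous.
Codon 5: CAT His / CAC His — synonymous.
Codon 6: CGA Arg / TTT Phe — nonsynonymous.
Codon 7: GGT Gly / GGG Gly — synonymous.
Codon 8: CAC His / CAC His — identical.
Codon 9: TCA Ser / TCA Ser — identical.
Synonymous differences: 3.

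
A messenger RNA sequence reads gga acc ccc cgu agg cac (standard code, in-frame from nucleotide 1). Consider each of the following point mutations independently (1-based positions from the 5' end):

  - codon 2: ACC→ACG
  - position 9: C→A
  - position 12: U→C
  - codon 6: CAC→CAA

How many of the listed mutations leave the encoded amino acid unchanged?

3

Codon 2: ACC (Thr) → ACG (Thr) — synonymous.
Codon 3: CCC (Pro) → CCA (Pro) — synonymous.
Codon 4: CGU (Arg) → CGC (Arg) — synonymous.
Codon 6: CAC (His) → CAA (Gln) — missense.
Synonymous: 3 of 4.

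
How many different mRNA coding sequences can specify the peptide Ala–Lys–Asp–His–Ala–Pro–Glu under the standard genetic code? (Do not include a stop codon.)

1024

Ala: 4 codons.
Lys: 2 codons.
Asp: 2 codons.
His: 2 codons.
Ala: 4 codons.
Pro: 4 codons.
Glu: 2 codons.
4 × 2 × 2 × 2 × 4 × 4 × 2 = 1024.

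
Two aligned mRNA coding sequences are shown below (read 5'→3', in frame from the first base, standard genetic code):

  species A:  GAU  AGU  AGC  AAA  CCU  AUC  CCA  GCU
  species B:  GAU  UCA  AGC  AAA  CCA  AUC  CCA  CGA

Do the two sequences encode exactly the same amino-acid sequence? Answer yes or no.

Codon 1: GAU Asp / GAU Asp — identical.
Codon 2: AGU Ser / UCA Ser — synonymous.
Codon 3: AGC Ser / AGC Ser — identical.
Codon 4: AAA Lys / AAA Lys — identical.
Codon 5: CCU Pro / CCA Pro — synonymous.
Codon 6: AUC Ile / AUC Ile — identical.
Codon 7: CCA Pro / CCA Pro — identical.
Codon 8: GCU Ala / CGA Arg — nonsynonymous.
Nonsynonymous differences: 1 → different protein.

no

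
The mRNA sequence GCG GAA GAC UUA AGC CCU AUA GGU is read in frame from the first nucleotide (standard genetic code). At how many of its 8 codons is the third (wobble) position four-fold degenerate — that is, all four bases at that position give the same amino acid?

Codon 1 GCG (Ala): third position 4-fold.
Codon 2 GAA (Glu): third position 2-fold.
Codon 3 GAC (Asp): third position 2-fold.
Codon 4 UUA (Leu): third position 2-fold.
Codon 5 AGC (Ser): third position 2-fold.
Codon 6 CCU (Pro): third position 4-fold.
Codon 7 AUA (Ile): third position 3-fold.
Codon 8 GGU (Gly): third position 4-fold.
Four-fold degenerate third positions: 3.

3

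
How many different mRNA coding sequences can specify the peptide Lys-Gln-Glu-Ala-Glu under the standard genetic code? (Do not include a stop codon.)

64

Lys: 2 codons.
Gln: 2 codons.
Glu: 2 codons.
Ala: 4 codons.
Glu: 2 codons.
2 × 2 × 2 × 4 × 2 = 64.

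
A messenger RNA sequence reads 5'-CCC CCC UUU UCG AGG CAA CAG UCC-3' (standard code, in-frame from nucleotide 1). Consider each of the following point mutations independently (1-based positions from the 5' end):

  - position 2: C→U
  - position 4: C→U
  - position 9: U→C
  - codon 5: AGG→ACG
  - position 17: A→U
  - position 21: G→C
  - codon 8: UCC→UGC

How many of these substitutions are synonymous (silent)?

Codon 1: CCC (Pro) → CUC (Leu) — missense.
Codon 2: CCC (Pro) → UCC (Ser) — missense.
Codon 3: UUU (Phe) → UUC (Phe) — synonymous.
Codon 5: AGG (Arg) → ACG (Thr) — missense.
Codon 6: CAA (Gln) → CUA (Leu) — missense.
Codon 7: CAG (Gln) → CAC (His) — missense.
Codon 8: UCC (Ser) → UGC (Cys) — missense.
Synonymous: 1 of 7.

1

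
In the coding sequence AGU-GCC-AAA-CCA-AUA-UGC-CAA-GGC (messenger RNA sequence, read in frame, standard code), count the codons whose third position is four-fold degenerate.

3

Codon 1 AGU (Ser): third position 2-fold.
Codon 2 GCC (Ala): third position 4-fold.
Codon 3 AAA (Lys): third position 2-fold.
Codon 4 CCA (Pro): third position 4-fold.
Codon 5 AUA (Ile): third position 3-fold.
Codon 6 UGC (Cys): third position 2-fold.
Codon 7 CAA (Gln): third position 2-fold.
Codon 8 GGC (Gly): third position 4-fold.
Four-fold degenerate third positions: 3.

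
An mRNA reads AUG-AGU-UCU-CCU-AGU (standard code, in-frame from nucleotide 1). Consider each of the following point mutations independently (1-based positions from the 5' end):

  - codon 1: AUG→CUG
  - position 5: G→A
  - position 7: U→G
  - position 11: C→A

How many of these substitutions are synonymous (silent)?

Codon 1: AUG (Met) → CUG (Leu) — missense.
Codon 2: AGU (Ser) → AAU (Asn) — missense.
Codon 3: UCU (Ser) → GCU (Ala) — missense.
Codon 4: CCU (Pro) → CAU (His) — missense.
Synonymous: 0 of 4.

0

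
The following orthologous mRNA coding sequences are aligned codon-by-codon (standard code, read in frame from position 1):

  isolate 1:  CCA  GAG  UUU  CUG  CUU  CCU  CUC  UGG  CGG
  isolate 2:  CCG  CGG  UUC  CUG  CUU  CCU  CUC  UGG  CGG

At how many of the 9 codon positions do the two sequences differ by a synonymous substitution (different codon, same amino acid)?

2

Codon 1: CCA Pro / CCG Pro — synonymous.
Codon 2: GAG Glu / CGG Arg — nonsynonymous.
Codon 3: UUU Phe / UUC Phe — synonymous.
Codon 4: CUG Leu / CUG Leu — identical.
Codon 5: CUU Leu / CUU Leu — identical.
Codon 6: CCU Pro / CCU Pro — identical.
Codon 7: CUC Leu / CUC Leu — identical.
Codon 8: UGG Trp / UGG Trp — identical.
Codon 9: CGG Arg / CGG Arg — identical.
Synonymous differences: 2.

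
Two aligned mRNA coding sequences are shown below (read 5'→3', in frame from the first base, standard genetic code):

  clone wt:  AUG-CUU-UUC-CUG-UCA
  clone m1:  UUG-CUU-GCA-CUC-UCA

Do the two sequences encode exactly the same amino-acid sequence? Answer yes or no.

no

Codon 1: AUG Met / UUG Leu — nonsynonymous.
Codon 2: CUU Leu / CUU Leu — identical.
Codon 3: UUC Phe / GCA Ala — nonsynonymous.
Codon 4: CUG Leu / CUC Leu — synonymous.
Codon 5: UCA Ser / UCA Ser — identical.
Nonsynonymous differences: 2 → different protein.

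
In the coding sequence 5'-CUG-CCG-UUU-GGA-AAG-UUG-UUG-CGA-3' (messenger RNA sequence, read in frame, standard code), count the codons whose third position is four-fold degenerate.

Codon 1 CUG (Leu): third position 4-fold.
Codon 2 CCG (Pro): third position 4-fold.
Codon 3 UUU (Phe): third position 2-fold.
Codon 4 GGA (Gly): third position 4-fold.
Codon 5 AAG (Lys): third position 2-fold.
Codon 6 UUG (Leu): third position 2-fold.
Codon 7 UUG (Leu): third position 2-fold.
Codon 8 CGA (Arg): third position 4-fold.
Four-fold degenerate third positions: 4.

4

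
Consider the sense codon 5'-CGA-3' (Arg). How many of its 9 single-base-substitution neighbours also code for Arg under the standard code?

Position 1: AGA → 1 synonymous.
Position 2: none → 0 synonymous.
Position 3: CGU, CGC, CGG → 3 synonymous.
Total: 1 + 0 + 3 = 4.

4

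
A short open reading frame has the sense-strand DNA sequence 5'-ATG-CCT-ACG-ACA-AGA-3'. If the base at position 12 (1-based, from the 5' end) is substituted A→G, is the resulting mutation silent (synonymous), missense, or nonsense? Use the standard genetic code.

silent

Position 12 falls in codon 4: ACA → Thr.
After the substitution the codon is ACG → Thr.
Both encode Thr, so the change is synonymous.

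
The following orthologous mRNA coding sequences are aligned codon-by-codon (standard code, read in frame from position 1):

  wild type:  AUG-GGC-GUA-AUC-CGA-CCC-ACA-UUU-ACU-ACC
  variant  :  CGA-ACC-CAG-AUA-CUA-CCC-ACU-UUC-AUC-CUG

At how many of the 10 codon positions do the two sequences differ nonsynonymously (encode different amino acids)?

Codon 1: AUG Met / CGA Arg — nonsynonymous.
Codon 2: GGC Gly / ACC Thr — nonsynonymous.
Codon 3: GUA Val / CAG Gln — nonsynonymous.
Codon 4: AUC Ile / AUA Ile — synonymous.
Codon 5: CGA Arg / CUA Leu — nonsynonymous.
Codon 6: CCC Pro / CCC Pro — identical.
Codon 7: ACA Thr / ACU Thr — synonymous.
Codon 8: UUU Phe / UUC Phe — synonymous.
Codon 9: ACU Thr / AUC Ile — nonsynonymous.
Codon 10: ACC Thr / CUG Leu — nonsynonymous.
Nonsynonymous differences: 6.

6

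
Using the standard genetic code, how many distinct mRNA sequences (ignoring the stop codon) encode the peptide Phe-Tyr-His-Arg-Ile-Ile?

432

Phe: 2 codons.
Tyr: 2 codons.
His: 2 codons.
Arg: 6 codons.
Ile: 3 codons.
Ile: 3 codons.
2 × 2 × 2 × 6 × 3 × 3 = 432.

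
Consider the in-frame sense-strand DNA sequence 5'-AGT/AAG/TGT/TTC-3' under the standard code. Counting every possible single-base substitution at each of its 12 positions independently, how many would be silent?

4

Codon 1 (AGT, Ser): 1 synonymous substitution.
Codon 2 (AAG, Lys): 1 synonymous substitution.
Codon 3 (TGT, Cys): 1 synonymous substitution.
Codon 4 (TTC, Phe): 1 synonymous substitution.
Total: 1 + 1 + 1 + 1 = 4.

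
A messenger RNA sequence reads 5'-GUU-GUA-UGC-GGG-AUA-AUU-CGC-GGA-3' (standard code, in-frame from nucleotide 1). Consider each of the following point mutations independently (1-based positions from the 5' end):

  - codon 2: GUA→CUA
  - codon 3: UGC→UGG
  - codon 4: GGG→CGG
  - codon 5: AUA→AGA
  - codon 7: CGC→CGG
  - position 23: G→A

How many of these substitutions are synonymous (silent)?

Codon 2: GUA (Val) → CUA (Leu) — missense.
Codon 3: UGC (Cys) → UGG (Trp) — missense.
Codon 4: GGG (Gly) → CGG (Arg) — missense.
Codon 5: AUA (Ile) → AGA (Arg) — missense.
Codon 7: CGC (Arg) → CGG (Arg) — synonymous.
Codon 8: GGA (Gly) → GAA (Glu) — missense.
Synonymous: 1 of 6.

1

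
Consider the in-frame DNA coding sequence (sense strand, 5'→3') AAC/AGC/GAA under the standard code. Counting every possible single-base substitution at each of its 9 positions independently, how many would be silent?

3

Codon 1 (AAC, Asn): 1 synonymous substitution.
Codon 2 (AGC, Ser): 1 synonymous substitution.
Codon 3 (GAA, Glu): 1 synonymous substitution.
Total: 1 + 1 + 1 = 3.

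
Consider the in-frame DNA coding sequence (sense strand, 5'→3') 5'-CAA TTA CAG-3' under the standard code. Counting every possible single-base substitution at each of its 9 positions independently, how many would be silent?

4

Codon 1 (CAA, Gln): 1 synonymous substitution.
Codon 2 (TTA, Leu): 2 synonymous substitutions.
Codon 3 (CAG, Gln): 1 synonymous substitution.
Total: 1 + 2 + 1 = 4.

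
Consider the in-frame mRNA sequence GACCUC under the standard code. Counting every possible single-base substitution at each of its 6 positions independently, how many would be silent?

Codon 1 (GAC, Asp): 1 synonymous substitution.
Codon 2 (CUC, Leu): 3 synonymous substitutions.
Total: 1 + 3 = 4.

4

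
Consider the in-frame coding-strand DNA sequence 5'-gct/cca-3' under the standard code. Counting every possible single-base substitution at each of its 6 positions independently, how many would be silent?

Codon 1 (GCT, Ala): 3 synonymous substitutions.
Codon 2 (CCA, Pro): 3 synonymous substitutions.
Total: 3 + 3 = 6.

6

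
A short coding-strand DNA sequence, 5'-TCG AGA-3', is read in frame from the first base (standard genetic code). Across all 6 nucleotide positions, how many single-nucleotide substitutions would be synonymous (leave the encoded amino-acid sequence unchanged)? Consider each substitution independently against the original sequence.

5

Codon 1 (TCG, Ser): 3 synonymous substitutions.
Codon 2 (AGA, Arg): 2 synonymous substitutions.
Total: 3 + 2 = 5.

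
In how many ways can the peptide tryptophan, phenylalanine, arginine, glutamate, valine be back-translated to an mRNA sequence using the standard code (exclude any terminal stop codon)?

Trp: 1 codon.
Phe: 2 codons.
Arg: 6 codons.
Glu: 2 codons.
Val: 4 codons.
1 × 2 × 6 × 2 × 4 = 96.

96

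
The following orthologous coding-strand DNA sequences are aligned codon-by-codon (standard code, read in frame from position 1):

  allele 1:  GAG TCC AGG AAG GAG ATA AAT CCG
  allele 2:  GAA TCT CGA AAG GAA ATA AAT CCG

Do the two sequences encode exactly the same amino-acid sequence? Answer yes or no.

Codon 1: GAG Glu / GAA Glu — synonymous.
Codon 2: TCC Ser / TCT Ser — synonymous.
Codon 3: AGG Arg / CGA Arg — synonymous.
Codon 4: AAG Lys / AAG Lys — identical.
Codon 5: GAG Glu / GAA Glu — synonymous.
Codon 6: ATA Ile / ATA Ile — identical.
Codon 7: AAT Asn / AAT Asn — identical.
Codon 8: CCG Pro / CCG Pro — identical.
Nonsynonymous differences: 0 → same protein.

yes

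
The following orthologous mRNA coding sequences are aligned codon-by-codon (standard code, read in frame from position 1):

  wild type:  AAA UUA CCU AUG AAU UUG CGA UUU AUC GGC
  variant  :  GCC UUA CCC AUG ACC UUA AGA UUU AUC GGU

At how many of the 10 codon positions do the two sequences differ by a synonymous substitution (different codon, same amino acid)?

Codon 1: AAA Lys / GCC Ala — nonsynonymous.
Codon 2: UUA Leu / UUA Leu — identical.
Codon 3: CCU Pro / CCC Pro — synonymous.
Codon 4: AUG Met / AUG Met — identical.
Codon 5: AAU Asn / ACC Thr — nonsynonymous.
Codon 6: UUG Leu / UUA Leu — synonymous.
Codon 7: CGA Arg / AGA Arg — synonymous.
Codon 8: UUU Phe / UUU Phe — identical.
Codon 9: AUC Ile / AUC Ile — identical.
Codon 10: GGC Gly / GGU Gly — synonymous.
Synonymous differences: 4.

4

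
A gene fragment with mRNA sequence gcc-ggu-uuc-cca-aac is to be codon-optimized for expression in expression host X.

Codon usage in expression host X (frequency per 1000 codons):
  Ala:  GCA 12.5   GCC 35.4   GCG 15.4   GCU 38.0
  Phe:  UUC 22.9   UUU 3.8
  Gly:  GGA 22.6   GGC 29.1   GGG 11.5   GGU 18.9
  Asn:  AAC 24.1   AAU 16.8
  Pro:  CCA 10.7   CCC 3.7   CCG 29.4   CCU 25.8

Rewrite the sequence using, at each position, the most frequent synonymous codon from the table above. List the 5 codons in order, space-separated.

Codon 1 (Ala): best is GCU at 38.0.
Codon 2 (Gly): best is GGC at 29.1.
Codon 3 (Phe): best is UUC at 22.9.
Codon 4 (Pro): best is CCG at 29.4.
Codon 5 (Asn): best is AAC at 24.1.

GCU GGC UUC CCG AAC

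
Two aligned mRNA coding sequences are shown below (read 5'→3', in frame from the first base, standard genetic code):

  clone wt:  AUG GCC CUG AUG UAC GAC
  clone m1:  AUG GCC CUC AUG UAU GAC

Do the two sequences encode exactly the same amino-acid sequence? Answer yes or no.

Codon 1: AUG Met / AUG Met — identical.
Codon 2: GCC Ala / GCC Ala — identical.
Codon 3: CUG Leu / CUC Leu — synonymous.
Codon 4: AUG Met / AUG Met — identical.
Codon 5: UAC Tyr / UAU Tyr — synonymous.
Codon 6: GAC Asp / GAC Asp — identical.
Nonsynonymous differences: 0 → same protein.

yes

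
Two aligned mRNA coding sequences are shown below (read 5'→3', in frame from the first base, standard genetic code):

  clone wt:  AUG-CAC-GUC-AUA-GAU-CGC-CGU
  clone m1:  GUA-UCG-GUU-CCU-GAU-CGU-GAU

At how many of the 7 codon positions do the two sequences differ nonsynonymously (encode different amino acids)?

Codon 1: AUG Met / GUA Val — nonsynonymous.
Codon 2: CAC His / UCG Ser — nonsynonymous.
Codon 3: GUC Val / GUU Val — synonymous.
Codon 4: AUA Ile / CCU Pro — nonsynonymous.
Codon 5: GAU Asp / GAU Asp — identical.
Codon 6: CGC Arg / CGU Arg — synonymous.
Codon 7: CGU Arg / GAU Asp — nonsynonymous.
Nonsynonymous differences: 4.

4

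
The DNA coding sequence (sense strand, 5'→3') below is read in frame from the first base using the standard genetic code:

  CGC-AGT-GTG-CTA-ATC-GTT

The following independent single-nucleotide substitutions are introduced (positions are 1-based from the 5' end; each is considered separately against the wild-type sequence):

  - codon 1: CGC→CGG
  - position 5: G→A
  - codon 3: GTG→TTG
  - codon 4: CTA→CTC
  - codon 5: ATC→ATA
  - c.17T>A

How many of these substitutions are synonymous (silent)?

3

Codon 1: CGC (Arg) → CGG (Arg) — synonymous.
Codon 2: AGT (Ser) → AAT (Asn) — missense.
Codon 3: GTG (Val) → TTG (Leu) — missense.
Codon 4: CTA (Leu) → CTC (Leu) — synonymous.
Codon 5: ATC (Ile) → ATA (Ile) — synonymous.
Codon 6: GTT (Val) → GAT (Asp) — missense.
Synonymous: 3 of 6.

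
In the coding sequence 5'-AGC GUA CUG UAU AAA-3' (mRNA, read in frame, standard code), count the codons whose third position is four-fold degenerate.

Codon 1 AGC (Ser): third position 2-fold.
Codon 2 GUA (Val): third position 4-fold.
Codon 3 CUG (Leu): third position 4-fold.
Codon 4 UAU (Tyr): third position 2-fold.
Codon 5 AAA (Lys): third position 2-fold.
Four-fold degenerate third positions: 2.

2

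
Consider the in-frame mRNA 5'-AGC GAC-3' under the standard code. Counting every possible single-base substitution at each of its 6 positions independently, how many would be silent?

Codon 1 (AGC, Ser): 1 synonymous substitution.
Codon 2 (GAC, Asp): 1 synonymous substitution.
Total: 1 + 1 = 2.

2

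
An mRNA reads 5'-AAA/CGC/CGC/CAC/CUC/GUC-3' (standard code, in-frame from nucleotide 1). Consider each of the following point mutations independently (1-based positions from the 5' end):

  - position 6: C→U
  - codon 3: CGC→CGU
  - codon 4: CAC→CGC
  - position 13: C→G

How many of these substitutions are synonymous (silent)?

Codon 2: CGC (Arg) → CGU (Arg) — synonymous.
Codon 3: CGC (Arg) → CGU (Arg) — synonymous.
Codon 4: CAC (His) → CGC (Arg) — missense.
Codon 5: CUC (Leu) → GUC (Val) — missense.
Synonymous: 2 of 4.

2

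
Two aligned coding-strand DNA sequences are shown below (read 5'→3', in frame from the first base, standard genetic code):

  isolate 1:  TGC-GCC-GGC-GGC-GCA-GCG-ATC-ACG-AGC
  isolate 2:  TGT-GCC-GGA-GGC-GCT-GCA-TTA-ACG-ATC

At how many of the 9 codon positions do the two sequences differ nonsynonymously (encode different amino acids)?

Codon 1: TGC Cys / TGT Cys — synonymous.
Codon 2: GCC Ala / GCC Ala — identical.
Codon 3: GGC Gly / GGA Gly — synonymous.
Codon 4: GGC Gly / GGC Gly — identical.
Codon 5: GCA Ala / GCT Ala — synonymous.
Codon 6: GCG Ala / GCA Ala — synonymous.
Codon 7: ATC Ile / TTA Leu — nonsynonymous.
Codon 8: ACG Thr / ACG Thr — identical.
Codon 9: AGC Ser / ATC Ile — nonsynonymous.
Nonsynonymous differences: 2.

2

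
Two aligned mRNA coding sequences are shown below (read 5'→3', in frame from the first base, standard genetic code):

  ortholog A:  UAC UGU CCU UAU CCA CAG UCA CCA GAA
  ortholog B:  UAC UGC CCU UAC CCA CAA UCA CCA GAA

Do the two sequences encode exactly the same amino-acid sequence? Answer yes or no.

yes

Codon 1: UAC Tyr / UAC Tyr — identical.
Codon 2: UGU Cys / UGC Cys — synonymous.
Codon 3: CCU Pro / CCU Pro — identical.
Codon 4: UAU Tyr / UAC Tyr — synonymous.
Codon 5: CCA Pro / CCA Pro — identical.
Codon 6: CAG Gln / CAA Gln — synonymous.
Codon 7: UCA Ser / UCA Ser — identical.
Codon 8: CCA Pro / CCA Pro — identical.
Codon 9: GAA Glu / GAA Glu — identical.
Nonsynonymous differences: 0 → same protein.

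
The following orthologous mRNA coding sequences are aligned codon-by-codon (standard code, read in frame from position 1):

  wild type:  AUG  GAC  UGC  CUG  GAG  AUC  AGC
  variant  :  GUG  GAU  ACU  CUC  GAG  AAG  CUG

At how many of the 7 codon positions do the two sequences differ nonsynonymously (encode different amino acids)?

Codon 1: AUG Met / GUG Val — nonsynonymous.
Codon 2: GAC Asp / GAU Asp — synonymous.
Codon 3: UGC Cys / ACU Thr — nonsynonymous.
Codon 4: CUG Leu / CUC Leu — synonymous.
Codon 5: GAG Glu / GAG Glu — identical.
Codon 6: AUC Ile / AAG Lys — nonsynonymous.
Codon 7: AGC Ser / CUG Leu — nonsynonymous.
Nonsynonymous differences: 4.

4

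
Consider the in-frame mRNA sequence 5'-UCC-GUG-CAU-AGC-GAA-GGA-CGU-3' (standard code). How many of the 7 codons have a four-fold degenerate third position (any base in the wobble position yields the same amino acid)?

4

Codon 1 UCC (Ser): third position 4-fold.
Codon 2 GUG (Val): third position 4-fold.
Codon 3 CAU (His): third position 2-fold.
Codon 4 AGC (Ser): third position 2-fold.
Codon 5 GAA (Glu): third position 2-fold.
Codon 6 GGA (Gly): third position 4-fold.
Codon 7 CGU (Arg): third position 4-fold.
Four-fold degenerate third positions: 4.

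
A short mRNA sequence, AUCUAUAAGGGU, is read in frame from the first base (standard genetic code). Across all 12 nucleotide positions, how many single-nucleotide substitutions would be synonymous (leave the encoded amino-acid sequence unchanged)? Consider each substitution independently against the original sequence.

Codon 1 (AUC, Ile): 2 synonymous substitutions.
Codon 2 (UAU, Tyr): 1 synonymous substitution.
Codon 3 (AAG, Lys): 1 synonymous substitution.
Codon 4 (GGU, Gly): 3 synonymous substitutions.
Total: 2 + 1 + 1 + 3 = 7.

7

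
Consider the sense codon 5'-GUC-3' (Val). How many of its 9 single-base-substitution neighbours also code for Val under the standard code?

Position 1: none → 0 synonymous.
Position 2: none → 0 synonymous.
Position 3: GUU, GUA, GUG → 3 synonymous.
Total: 0 + 0 + 3 = 3.

3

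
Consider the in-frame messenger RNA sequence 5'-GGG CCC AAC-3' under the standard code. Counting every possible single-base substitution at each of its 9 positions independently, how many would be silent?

Codon 1 (GGG, Gly): 3 synonymous substitutions.
Codon 2 (CCC, Pro): 3 synonymous substitutions.
Codon 3 (AAC, Asn): 1 synonymous substitution.
Total: 3 + 3 + 1 = 7.

7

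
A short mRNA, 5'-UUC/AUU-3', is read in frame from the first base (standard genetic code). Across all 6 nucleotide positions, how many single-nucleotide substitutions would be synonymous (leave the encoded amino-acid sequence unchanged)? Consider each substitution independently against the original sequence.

Codon 1 (UUC, Phe): 1 synonymous substitution.
Codon 2 (AUU, Ile): 2 synonymous substitutions.
Total: 1 + 2 = 3.

3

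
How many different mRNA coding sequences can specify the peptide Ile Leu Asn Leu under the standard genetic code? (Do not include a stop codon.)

216

Ile: 3 codons.
Leu: 6 codons.
Asn: 2 codons.
Leu: 6 codons.
3 × 6 × 2 × 6 = 216.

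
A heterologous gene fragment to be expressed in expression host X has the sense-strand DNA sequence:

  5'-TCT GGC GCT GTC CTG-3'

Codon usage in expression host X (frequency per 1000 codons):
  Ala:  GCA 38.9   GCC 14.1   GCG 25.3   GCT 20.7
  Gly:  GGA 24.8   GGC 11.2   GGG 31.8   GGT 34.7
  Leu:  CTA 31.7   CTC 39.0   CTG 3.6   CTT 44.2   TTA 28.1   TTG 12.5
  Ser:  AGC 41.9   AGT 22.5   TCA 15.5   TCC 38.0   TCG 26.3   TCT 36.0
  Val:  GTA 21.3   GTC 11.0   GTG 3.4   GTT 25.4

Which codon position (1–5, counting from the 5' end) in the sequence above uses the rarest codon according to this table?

Codon 1 TCT (Ser): 36.0 per 1000.
Codon 2 GGC (Gly): 11.2 per 1000.
Codon 3 GCT (Ala): 20.7 per 1000.
Codon 4 GTC (Val): 11.0 per 1000.
Codon 5 CTG (Leu): 3.6 per 1000.
Lowest frequency is 3.6 at codon 5.

5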